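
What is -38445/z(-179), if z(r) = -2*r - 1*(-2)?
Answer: -2563/24 ≈ -106.79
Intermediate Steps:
z(r) = 2 - 2*r (z(r) = -2*r + 2 = 2 - 2*r)
-38445/z(-179) = -38445/(2 - 2*(-179)) = -38445/(2 + 358) = -38445/360 = -38445*1/360 = -2563/24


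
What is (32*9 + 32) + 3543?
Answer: 3863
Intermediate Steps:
(32*9 + 32) + 3543 = (288 + 32) + 3543 = 320 + 3543 = 3863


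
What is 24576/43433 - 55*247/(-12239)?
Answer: 890822969/531576487 ≈ 1.6758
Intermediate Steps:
24576/43433 - 55*247/(-12239) = 24576*(1/43433) - 13585*(-1/12239) = 24576/43433 + 13585/12239 = 890822969/531576487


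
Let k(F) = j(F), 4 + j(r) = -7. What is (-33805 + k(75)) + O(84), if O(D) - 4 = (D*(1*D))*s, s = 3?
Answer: -12644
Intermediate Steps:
j(r) = -11 (j(r) = -4 - 7 = -11)
k(F) = -11
O(D) = 4 + 3*D**2 (O(D) = 4 + (D*(1*D))*3 = 4 + (D*D)*3 = 4 + D**2*3 = 4 + 3*D**2)
(-33805 + k(75)) + O(84) = (-33805 - 11) + (4 + 3*84**2) = -33816 + (4 + 3*7056) = -33816 + (4 + 21168) = -33816 + 21172 = -12644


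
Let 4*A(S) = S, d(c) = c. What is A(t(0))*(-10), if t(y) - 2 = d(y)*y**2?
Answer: -5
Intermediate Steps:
t(y) = 2 + y**3 (t(y) = 2 + y*y**2 = 2 + y**3)
A(S) = S/4
A(t(0))*(-10) = ((2 + 0**3)/4)*(-10) = ((2 + 0)/4)*(-10) = ((1/4)*2)*(-10) = (1/2)*(-10) = -5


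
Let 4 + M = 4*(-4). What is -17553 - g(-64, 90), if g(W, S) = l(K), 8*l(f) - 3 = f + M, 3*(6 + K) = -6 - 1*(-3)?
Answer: -17550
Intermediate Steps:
M = -20 (M = -4 + 4*(-4) = -4 - 16 = -20)
K = -7 (K = -6 + (-6 - 1*(-3))/3 = -6 + (-6 + 3)/3 = -6 + (⅓)*(-3) = -6 - 1 = -7)
l(f) = -17/8 + f/8 (l(f) = 3/8 + (f - 20)/8 = 3/8 + (-20 + f)/8 = 3/8 + (-5/2 + f/8) = -17/8 + f/8)
g(W, S) = -3 (g(W, S) = -17/8 + (⅛)*(-7) = -17/8 - 7/8 = -3)
-17553 - g(-64, 90) = -17553 - 1*(-3) = -17553 + 3 = -17550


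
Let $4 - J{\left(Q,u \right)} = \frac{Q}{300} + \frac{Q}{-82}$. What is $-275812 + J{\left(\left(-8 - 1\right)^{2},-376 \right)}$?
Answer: $- \frac{1130809857}{4100} \approx -2.7581 \cdot 10^{5}$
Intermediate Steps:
$J{\left(Q,u \right)} = 4 + \frac{109 Q}{12300}$ ($J{\left(Q,u \right)} = 4 - \left(\frac{Q}{300} + \frac{Q}{-82}\right) = 4 - \left(Q \frac{1}{300} + Q \left(- \frac{1}{82}\right)\right) = 4 - \left(\frac{Q}{300} - \frac{Q}{82}\right) = 4 - - \frac{109 Q}{12300} = 4 + \frac{109 Q}{12300}$)
$-275812 + J{\left(\left(-8 - 1\right)^{2},-376 \right)} = -275812 + \left(4 + \frac{109 \left(-8 - 1\right)^{2}}{12300}\right) = -275812 + \left(4 + \frac{109 \left(-9\right)^{2}}{12300}\right) = -275812 + \left(4 + \frac{109}{12300} \cdot 81\right) = -275812 + \left(4 + \frac{2943}{4100}\right) = -275812 + \frac{19343}{4100} = - \frac{1130809857}{4100}$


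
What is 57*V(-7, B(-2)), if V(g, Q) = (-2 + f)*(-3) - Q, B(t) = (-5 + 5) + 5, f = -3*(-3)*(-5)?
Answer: 7752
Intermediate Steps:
f = -45 (f = 9*(-5) = -45)
B(t) = 5 (B(t) = 0 + 5 = 5)
V(g, Q) = 141 - Q (V(g, Q) = (-2 - 45)*(-3) - Q = -47*(-3) - Q = 141 - Q)
57*V(-7, B(-2)) = 57*(141 - 1*5) = 57*(141 - 5) = 57*136 = 7752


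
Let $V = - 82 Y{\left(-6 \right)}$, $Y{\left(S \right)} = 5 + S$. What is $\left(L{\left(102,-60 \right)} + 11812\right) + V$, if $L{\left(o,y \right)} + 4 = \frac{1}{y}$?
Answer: $\frac{713399}{60} \approx 11890.0$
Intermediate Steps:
$L{\left(o,y \right)} = -4 + \frac{1}{y}$
$V = 82$ ($V = - 82 \left(5 - 6\right) = \left(-82\right) \left(-1\right) = 82$)
$\left(L{\left(102,-60 \right)} + 11812\right) + V = \left(\left(-4 + \frac{1}{-60}\right) + 11812\right) + 82 = \left(\left(-4 - \frac{1}{60}\right) + 11812\right) + 82 = \left(- \frac{241}{60} + 11812\right) + 82 = \frac{708479}{60} + 82 = \frac{713399}{60}$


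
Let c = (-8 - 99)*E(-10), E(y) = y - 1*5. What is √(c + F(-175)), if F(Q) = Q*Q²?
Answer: I*√5357770 ≈ 2314.7*I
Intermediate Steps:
F(Q) = Q³
E(y) = -5 + y (E(y) = y - 5 = -5 + y)
c = 1605 (c = (-8 - 99)*(-5 - 10) = -107*(-15) = 1605)
√(c + F(-175)) = √(1605 + (-175)³) = √(1605 - 5359375) = √(-5357770) = I*√5357770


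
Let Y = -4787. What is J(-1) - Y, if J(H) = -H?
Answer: 4788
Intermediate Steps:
J(-1) - Y = -1*(-1) - 1*(-4787) = 1 + 4787 = 4788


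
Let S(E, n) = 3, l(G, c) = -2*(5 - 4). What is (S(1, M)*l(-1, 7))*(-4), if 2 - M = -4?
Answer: 24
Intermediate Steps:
M = 6 (M = 2 - 1*(-4) = 2 + 4 = 6)
l(G, c) = -2 (l(G, c) = -2*1 = -2)
(S(1, M)*l(-1, 7))*(-4) = (3*(-2))*(-4) = -6*(-4) = 24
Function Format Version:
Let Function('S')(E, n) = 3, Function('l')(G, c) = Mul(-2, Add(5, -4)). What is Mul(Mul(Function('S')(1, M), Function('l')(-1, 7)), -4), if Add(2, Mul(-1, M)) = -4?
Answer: 24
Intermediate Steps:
M = 6 (M = Add(2, Mul(-1, -4)) = Add(2, 4) = 6)
Function('l')(G, c) = -2 (Function('l')(G, c) = Mul(-2, 1) = -2)
Mul(Mul(Function('S')(1, M), Function('l')(-1, 7)), -4) = Mul(Mul(3, -2), -4) = Mul(-6, -4) = 24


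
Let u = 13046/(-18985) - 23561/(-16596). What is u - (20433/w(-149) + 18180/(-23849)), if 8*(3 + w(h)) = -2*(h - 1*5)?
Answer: -306278831673707089/533509982521740 ≈ -574.08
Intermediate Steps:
w(h) = -7/4 - h/4 (w(h) = -3 + (-2*(h - 1*5))/8 = -3 + (-2*(h - 5))/8 = -3 + (-2*(-5 + h))/8 = -3 + (10 - 2*h)/8 = -3 + (5/4 - h/4) = -7/4 - h/4)
u = 230794169/315075060 (u = 13046*(-1/18985) - 23561*(-1/16596) = -13046/18985 + 23561/16596 = 230794169/315075060 ≈ 0.73251)
u - (20433/w(-149) + 18180/(-23849)) = 230794169/315075060 - (20433/(-7/4 - 1/4*(-149)) + 18180/(-23849)) = 230794169/315075060 - (20433/(-7/4 + 149/4) + 18180*(-1/23849)) = 230794169/315075060 - (20433/(71/2) - 18180/23849) = 230794169/315075060 - (20433*(2/71) - 18180/23849) = 230794169/315075060 - (40866/71 - 18180/23849) = 230794169/315075060 - 1*973322454/1693279 = 230794169/315075060 - 973322454/1693279 = -306278831673707089/533509982521740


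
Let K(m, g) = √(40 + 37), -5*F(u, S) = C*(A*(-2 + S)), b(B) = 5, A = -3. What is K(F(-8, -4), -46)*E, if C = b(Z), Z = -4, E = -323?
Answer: -323*√77 ≈ -2834.3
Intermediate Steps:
C = 5
F(u, S) = -6 + 3*S (F(u, S) = -(-3)*(-2 + S) = -(6 - 3*S) = -(30 - 15*S)/5 = -6 + 3*S)
K(m, g) = √77
K(F(-8, -4), -46)*E = √77*(-323) = -323*√77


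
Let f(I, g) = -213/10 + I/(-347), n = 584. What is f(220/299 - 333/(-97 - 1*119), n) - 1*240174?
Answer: -2990518037023/12450360 ≈ -2.4020e+5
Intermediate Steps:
f(I, g) = -213/10 - I/347 (f(I, g) = -213*1/10 + I*(-1/347) = -213/10 - I/347)
f(220/299 - 333/(-97 - 1*119), n) - 1*240174 = (-213/10 - (220/299 - 333/(-97 - 1*119))/347) - 1*240174 = (-213/10 - (220*(1/299) - 333/(-97 - 119))/347) - 240174 = (-213/10 - (220/299 - 333/(-216))/347) - 240174 = (-213/10 - (220/299 - 333*(-1/216))/347) - 240174 = (-213/10 - (220/299 + 37/24)/347) - 240174 = (-213/10 - 1/347*16343/7176) - 240174 = (-213/10 - 16343/2490072) - 240174 = -265274383/12450360 - 240174 = -2990518037023/12450360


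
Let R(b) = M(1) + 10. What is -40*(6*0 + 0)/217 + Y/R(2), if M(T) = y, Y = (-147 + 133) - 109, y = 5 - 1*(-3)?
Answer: -41/6 ≈ -6.8333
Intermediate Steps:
y = 8 (y = 5 + 3 = 8)
Y = -123 (Y = -14 - 109 = -123)
M(T) = 8
R(b) = 18 (R(b) = 8 + 10 = 18)
-40*(6*0 + 0)/217 + Y/R(2) = -40*(6*0 + 0)/217 - 123/18 = -40*(0 + 0)*(1/217) - 123*1/18 = -40*0*(1/217) - 41/6 = 0*(1/217) - 41/6 = 0 - 41/6 = -41/6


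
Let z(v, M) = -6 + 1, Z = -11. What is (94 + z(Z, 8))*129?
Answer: 11481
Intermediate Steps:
z(v, M) = -5
(94 + z(Z, 8))*129 = (94 - 5)*129 = 89*129 = 11481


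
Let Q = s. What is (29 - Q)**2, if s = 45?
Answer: 256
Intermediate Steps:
Q = 45
(29 - Q)**2 = (29 - 1*45)**2 = (29 - 45)**2 = (-16)**2 = 256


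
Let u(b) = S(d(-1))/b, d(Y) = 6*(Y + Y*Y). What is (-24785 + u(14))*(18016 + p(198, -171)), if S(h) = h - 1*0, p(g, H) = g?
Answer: -451433990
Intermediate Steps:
d(Y) = 6*Y + 6*Y² (d(Y) = 6*(Y + Y²) = 6*Y + 6*Y²)
S(h) = h (S(h) = h + 0 = h)
u(b) = 0 (u(b) = (6*(-1)*(1 - 1))/b = (6*(-1)*0)/b = 0/b = 0)
(-24785 + u(14))*(18016 + p(198, -171)) = (-24785 + 0)*(18016 + 198) = -24785*18214 = -451433990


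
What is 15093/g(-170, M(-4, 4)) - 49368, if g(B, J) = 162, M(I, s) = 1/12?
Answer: -295649/6 ≈ -49275.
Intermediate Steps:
M(I, s) = 1/12
15093/g(-170, M(-4, 4)) - 49368 = 15093/162 - 49368 = 15093*(1/162) - 49368 = 559/6 - 49368 = -295649/6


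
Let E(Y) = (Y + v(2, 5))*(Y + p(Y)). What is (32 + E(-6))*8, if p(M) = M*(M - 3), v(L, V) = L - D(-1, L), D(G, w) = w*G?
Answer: -512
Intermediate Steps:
D(G, w) = G*w
v(L, V) = 2*L (v(L, V) = L - (-1)*L = L + L = 2*L)
p(M) = M*(-3 + M)
E(Y) = (4 + Y)*(Y + Y*(-3 + Y)) (E(Y) = (Y + 2*2)*(Y + Y*(-3 + Y)) = (Y + 4)*(Y + Y*(-3 + Y)) = (4 + Y)*(Y + Y*(-3 + Y)))
(32 + E(-6))*8 = (32 - 6*(-8 + (-6)² + 2*(-6)))*8 = (32 - 6*(-8 + 36 - 12))*8 = (32 - 6*16)*8 = (32 - 96)*8 = -64*8 = -512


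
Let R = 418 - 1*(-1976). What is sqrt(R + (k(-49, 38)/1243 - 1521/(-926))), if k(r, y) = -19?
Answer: sqrt(3173828659632818)/1151018 ≈ 48.945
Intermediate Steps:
R = 2394 (R = 418 + 1976 = 2394)
sqrt(R + (k(-49, 38)/1243 - 1521/(-926))) = sqrt(2394 + (-19/1243 - 1521/(-926))) = sqrt(2394 + (-19*1/1243 - 1521*(-1/926))) = sqrt(2394 + (-19/1243 + 1521/926)) = sqrt(2394 + 1873009/1151018) = sqrt(2757410101/1151018) = sqrt(3173828659632818)/1151018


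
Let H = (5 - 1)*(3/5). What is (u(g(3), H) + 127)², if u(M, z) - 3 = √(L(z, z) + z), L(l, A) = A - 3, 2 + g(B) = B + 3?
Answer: 84509/5 + 156*√5 ≈ 17251.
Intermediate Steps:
g(B) = 1 + B (g(B) = -2 + (B + 3) = -2 + (3 + B) = 1 + B)
L(l, A) = -3 + A
H = 12/5 (H = 4*(3*(⅕)) = 4*(⅗) = 12/5 ≈ 2.4000)
u(M, z) = 3 + √(-3 + 2*z) (u(M, z) = 3 + √((-3 + z) + z) = 3 + √(-3 + 2*z))
(u(g(3), H) + 127)² = ((3 + √(-3 + 2*(12/5))) + 127)² = ((3 + √(-3 + 24/5)) + 127)² = ((3 + √(9/5)) + 127)² = ((3 + 3*√5/5) + 127)² = (130 + 3*√5/5)²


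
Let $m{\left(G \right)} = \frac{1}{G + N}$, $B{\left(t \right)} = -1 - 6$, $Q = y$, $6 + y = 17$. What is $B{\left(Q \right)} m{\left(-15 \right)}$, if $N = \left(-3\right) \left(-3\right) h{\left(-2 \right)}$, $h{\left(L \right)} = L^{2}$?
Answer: $- \frac{1}{3} \approx -0.33333$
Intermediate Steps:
$y = 11$ ($y = -6 + 17 = 11$)
$Q = 11$
$N = 36$ ($N = \left(-3\right) \left(-3\right) \left(-2\right)^{2} = 9 \cdot 4 = 36$)
$B{\left(t \right)} = -7$ ($B{\left(t \right)} = -1 - 6 = -7$)
$m{\left(G \right)} = \frac{1}{36 + G}$ ($m{\left(G \right)} = \frac{1}{G + 36} = \frac{1}{36 + G}$)
$B{\left(Q \right)} m{\left(-15 \right)} = - \frac{7}{36 - 15} = - \frac{7}{21} = \left(-7\right) \frac{1}{21} = - \frac{1}{3}$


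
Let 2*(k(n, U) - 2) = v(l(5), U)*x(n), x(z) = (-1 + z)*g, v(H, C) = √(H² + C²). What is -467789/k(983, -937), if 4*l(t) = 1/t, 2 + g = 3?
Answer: 374231200/84664658035081 - 4593687980*√351187601/84664658035081 ≈ -1.0168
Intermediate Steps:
g = 1 (g = -2 + 3 = 1)
l(t) = 1/(4*t)
v(H, C) = √(C² + H²)
x(z) = -1 + z (x(z) = (-1 + z)*1 = -1 + z)
k(n, U) = 2 + √(1/400 + U²)*(-1 + n)/2 (k(n, U) = 2 + (√(U² + ((¼)/5)²)*(-1 + n))/2 = 2 + (√(U² + ((¼)*(⅕))²)*(-1 + n))/2 = 2 + (√(U² + (1/20)²)*(-1 + n))/2 = 2 + (√(U² + 1/400)*(-1 + n))/2 = 2 + (√(1/400 + U²)*(-1 + n))/2 = 2 + √(1/400 + U²)*(-1 + n)/2)
-467789/k(983, -937) = -467789/(2 + √(1 + 400*(-937)²)*(-1 + 983)/40) = -467789/(2 + (1/40)*√(1 + 400*877969)*982) = -467789/(2 + (1/40)*√(1 + 351187600)*982) = -467789/(2 + (1/40)*√351187601*982) = -467789/(2 + 491*√351187601/20)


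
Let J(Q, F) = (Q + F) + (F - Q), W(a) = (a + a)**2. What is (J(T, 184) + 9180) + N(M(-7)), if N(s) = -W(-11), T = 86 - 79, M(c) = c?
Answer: 9064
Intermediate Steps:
W(a) = 4*a**2 (W(a) = (2*a)**2 = 4*a**2)
T = 7
N(s) = -484 (N(s) = -4*(-11)**2 = -4*121 = -1*484 = -484)
J(Q, F) = 2*F (J(Q, F) = (F + Q) + (F - Q) = 2*F)
(J(T, 184) + 9180) + N(M(-7)) = (2*184 + 9180) - 484 = (368 + 9180) - 484 = 9548 - 484 = 9064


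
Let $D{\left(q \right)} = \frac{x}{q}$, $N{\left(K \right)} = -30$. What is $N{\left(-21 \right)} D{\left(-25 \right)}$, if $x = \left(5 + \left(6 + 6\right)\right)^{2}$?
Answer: $\frac{1734}{5} \approx 346.8$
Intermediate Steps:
$x = 289$ ($x = \left(5 + 12\right)^{2} = 17^{2} = 289$)
$D{\left(q \right)} = \frac{289}{q}$
$N{\left(-21 \right)} D{\left(-25 \right)} = - 30 \frac{289}{-25} = - 30 \cdot 289 \left(- \frac{1}{25}\right) = \left(-30\right) \left(- \frac{289}{25}\right) = \frac{1734}{5}$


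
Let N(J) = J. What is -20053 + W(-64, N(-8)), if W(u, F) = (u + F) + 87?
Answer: -20038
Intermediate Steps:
W(u, F) = 87 + F + u (W(u, F) = (F + u) + 87 = 87 + F + u)
-20053 + W(-64, N(-8)) = -20053 + (87 - 8 - 64) = -20053 + 15 = -20038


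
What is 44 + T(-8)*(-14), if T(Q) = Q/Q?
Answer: 30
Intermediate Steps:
T(Q) = 1
44 + T(-8)*(-14) = 44 + 1*(-14) = 44 - 14 = 30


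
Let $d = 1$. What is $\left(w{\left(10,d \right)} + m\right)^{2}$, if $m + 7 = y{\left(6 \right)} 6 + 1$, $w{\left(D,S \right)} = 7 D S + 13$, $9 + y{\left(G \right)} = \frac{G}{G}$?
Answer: $841$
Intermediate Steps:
$y{\left(G \right)} = -8$ ($y{\left(G \right)} = -9 + \frac{G}{G} = -9 + 1 = -8$)
$w{\left(D,S \right)} = 13 + 7 D S$ ($w{\left(D,S \right)} = 7 D S + 13 = 13 + 7 D S$)
$m = -54$ ($m = -7 + \left(\left(-8\right) 6 + 1\right) = -7 + \left(-48 + 1\right) = -7 - 47 = -54$)
$\left(w{\left(10,d \right)} + m\right)^{2} = \left(\left(13 + 7 \cdot 10 \cdot 1\right) - 54\right)^{2} = \left(\left(13 + 70\right) - 54\right)^{2} = \left(83 - 54\right)^{2} = 29^{2} = 841$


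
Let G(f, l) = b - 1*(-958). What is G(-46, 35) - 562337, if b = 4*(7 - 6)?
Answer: -561375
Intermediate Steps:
b = 4 (b = 4*1 = 4)
G(f, l) = 962 (G(f, l) = 4 - 1*(-958) = 4 + 958 = 962)
G(-46, 35) - 562337 = 962 - 562337 = -561375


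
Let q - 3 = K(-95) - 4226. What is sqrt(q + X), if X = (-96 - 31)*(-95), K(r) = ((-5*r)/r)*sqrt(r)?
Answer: sqrt(7842 - 5*I*sqrt(95)) ≈ 88.556 - 0.2752*I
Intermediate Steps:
K(r) = -5*sqrt(r) (K(r) = ((-5*r)/r)*sqrt(r) = -5*sqrt(r))
X = 12065 (X = -127*(-95) = 12065)
q = -4223 - 5*I*sqrt(95) (q = 3 + (-5*I*sqrt(95) - 4226) = 3 + (-4226 - 5*I*sqrt(95)) = -4223 - 5*I*sqrt(95) ≈ -4223.0 - 48.734*I)
sqrt(q + X) = sqrt((-4223 - 5*I*sqrt(95)) + 12065) = sqrt(7842 - 5*I*sqrt(95))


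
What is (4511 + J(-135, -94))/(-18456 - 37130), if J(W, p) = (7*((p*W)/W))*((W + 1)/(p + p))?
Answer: -2021/27793 ≈ -0.072716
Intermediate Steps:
J(W, p) = 7/2 + 7*W/2 (J(W, p) = (7*((W*p)/W))*((1 + W)/((2*p))) = (7*p)*((1 + W)*(1/(2*p))) = (7*p)*((1 + W)/(2*p)) = 7/2 + 7*W/2)
(4511 + J(-135, -94))/(-18456 - 37130) = (4511 + (7/2 + (7/2)*(-135)))/(-18456 - 37130) = (4511 + (7/2 - 945/2))/(-55586) = (4511 - 469)*(-1/55586) = 4042*(-1/55586) = -2021/27793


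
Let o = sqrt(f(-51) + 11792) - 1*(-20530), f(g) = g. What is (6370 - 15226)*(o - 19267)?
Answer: -11185128 - 8856*sqrt(11741) ≈ -1.2145e+7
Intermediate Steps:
o = 20530 + sqrt(11741) (o = sqrt(-51 + 11792) - 1*(-20530) = sqrt(11741) + 20530 = 20530 + sqrt(11741) ≈ 20638.)
(6370 - 15226)*(o - 19267) = (6370 - 15226)*((20530 + sqrt(11741)) - 19267) = -8856*(1263 + sqrt(11741)) = -11185128 - 8856*sqrt(11741)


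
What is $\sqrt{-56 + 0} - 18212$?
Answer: $-18212 + 2 i \sqrt{14} \approx -18212.0 + 7.4833 i$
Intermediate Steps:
$\sqrt{-56 + 0} - 18212 = \sqrt{-56} - 18212 = 2 i \sqrt{14} - 18212 = -18212 + 2 i \sqrt{14}$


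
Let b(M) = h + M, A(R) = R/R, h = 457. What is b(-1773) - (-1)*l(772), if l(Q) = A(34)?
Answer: -1315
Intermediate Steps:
A(R) = 1
l(Q) = 1
b(M) = 457 + M
b(-1773) - (-1)*l(772) = (457 - 1773) - (-1) = -1316 - 1*(-1) = -1316 + 1 = -1315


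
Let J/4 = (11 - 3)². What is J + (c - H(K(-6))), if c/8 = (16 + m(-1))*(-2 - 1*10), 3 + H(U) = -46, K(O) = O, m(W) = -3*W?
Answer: -1519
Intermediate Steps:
H(U) = -49 (H(U) = -3 - 46 = -49)
J = 256 (J = 4*(11 - 3)² = 4*8² = 4*64 = 256)
c = -1824 (c = 8*((16 - 3*(-1))*(-2 - 1*10)) = 8*((16 + 3)*(-2 - 10)) = 8*(19*(-12)) = 8*(-228) = -1824)
J + (c - H(K(-6))) = 256 + (-1824 - 1*(-49)) = 256 + (-1824 + 49) = 256 - 1775 = -1519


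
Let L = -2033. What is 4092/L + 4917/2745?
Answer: -412093/1860195 ≈ -0.22153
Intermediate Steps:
4092/L + 4917/2745 = 4092/(-2033) + 4917/2745 = 4092*(-1/2033) + 4917*(1/2745) = -4092/2033 + 1639/915 = -412093/1860195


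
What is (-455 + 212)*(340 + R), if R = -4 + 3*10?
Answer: -88938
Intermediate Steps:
R = 26 (R = -4 + 30 = 26)
(-455 + 212)*(340 + R) = (-455 + 212)*(340 + 26) = -243*366 = -88938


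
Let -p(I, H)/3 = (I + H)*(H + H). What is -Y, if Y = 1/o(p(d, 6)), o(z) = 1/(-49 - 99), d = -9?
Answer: 148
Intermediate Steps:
p(I, H) = -6*H*(H + I) (p(I, H) = -3*(I + H)*(H + H) = -3*(H + I)*2*H = -6*H*(H + I))
o(z) = -1/148 (o(z) = 1/(-148) = -1/148)
Y = -148 (Y = 1/(-1/148) = -148)
-Y = -1*(-148) = 148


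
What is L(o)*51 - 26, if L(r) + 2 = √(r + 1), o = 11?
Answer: -128 + 102*√3 ≈ 48.669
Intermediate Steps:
L(r) = -2 + √(1 + r) (L(r) = -2 + √(r + 1) = -2 + √(1 + r))
L(o)*51 - 26 = (-2 + √(1 + 11))*51 - 26 = (-2 + √12)*51 - 26 = (-2 + 2*√3)*51 - 26 = (-102 + 102*√3) - 26 = -128 + 102*√3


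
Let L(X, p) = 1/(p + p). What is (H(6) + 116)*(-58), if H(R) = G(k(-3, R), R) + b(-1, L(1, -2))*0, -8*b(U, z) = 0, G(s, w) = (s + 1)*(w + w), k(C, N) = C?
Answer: -5336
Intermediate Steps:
L(X, p) = 1/(2*p)
G(s, w) = 2*w*(1 + s) (G(s, w) = (1 + s)*(2*w) = 2*w*(1 + s))
b(U, z) = 0 (b(U, z) = -⅛*0 = 0)
H(R) = -4*R (H(R) = 2*R*(1 - 3) + 0*0 = 2*R*(-2) + 0 = -4*R + 0 = -4*R)
(H(6) + 116)*(-58) = (-4*6 + 116)*(-58) = (-24 + 116)*(-58) = 92*(-58) = -5336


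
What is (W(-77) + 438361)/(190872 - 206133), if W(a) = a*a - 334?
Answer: -443956/15261 ≈ -29.091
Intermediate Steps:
W(a) = -334 + a² (W(a) = a² - 334 = -334 + a²)
(W(-77) + 438361)/(190872 - 206133) = ((-334 + (-77)²) + 438361)/(190872 - 206133) = ((-334 + 5929) + 438361)/(-15261) = (5595 + 438361)*(-1/15261) = 443956*(-1/15261) = -443956/15261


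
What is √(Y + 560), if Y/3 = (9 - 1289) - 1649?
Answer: I*√8227 ≈ 90.703*I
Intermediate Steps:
Y = -8787 (Y = 3*((9 - 1289) - 1649) = 3*(-1280 - 1649) = 3*(-2929) = -8787)
√(Y + 560) = √(-8787 + 560) = √(-8227) = I*√8227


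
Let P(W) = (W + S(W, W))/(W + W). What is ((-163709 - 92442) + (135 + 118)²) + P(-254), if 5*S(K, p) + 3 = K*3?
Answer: -97607729/508 ≈ -1.9214e+5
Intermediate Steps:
S(K, p) = -⅗ + 3*K/5 (S(K, p) = -⅗ + (K*3)/5 = -⅗ + (3*K)/5 = -⅗ + 3*K/5)
P(W) = (-⅗ + 8*W/5)/(2*W) (P(W) = (W + (-⅗ + 3*W/5))/(W + W) = (-⅗ + 8*W/5)/((2*W)) = (-⅗ + 8*W/5)*(1/(2*W)) = (-⅗ + 8*W/5)/(2*W))
((-163709 - 92442) + (135 + 118)²) + P(-254) = ((-163709 - 92442) + (135 + 118)²) + (⅒)*(-3 + 8*(-254))/(-254) = (-256151 + 253²) + (⅒)*(-1/254)*(-3 - 2032) = (-256151 + 64009) + (⅒)*(-1/254)*(-2035) = -192142 + 407/508 = -97607729/508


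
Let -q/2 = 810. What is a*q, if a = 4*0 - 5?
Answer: 8100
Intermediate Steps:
q = -1620 (q = -2*810 = -1620)
a = -5 (a = 0 - 5 = -5)
a*q = -5*(-1620) = 8100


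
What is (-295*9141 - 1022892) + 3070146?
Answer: -649341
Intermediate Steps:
(-295*9141 - 1022892) + 3070146 = (-2696595 - 1022892) + 3070146 = -3719487 + 3070146 = -649341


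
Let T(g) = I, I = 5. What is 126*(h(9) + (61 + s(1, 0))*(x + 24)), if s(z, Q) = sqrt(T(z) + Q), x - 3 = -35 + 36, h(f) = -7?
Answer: 214326 + 3528*sqrt(5) ≈ 2.2221e+5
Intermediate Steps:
T(g) = 5
x = 4 (x = 3 + (-35 + 36) = 3 + 1 = 4)
s(z, Q) = sqrt(5 + Q)
126*(h(9) + (61 + s(1, 0))*(x + 24)) = 126*(-7 + (61 + sqrt(5 + 0))*(4 + 24)) = 126*(-7 + (61 + sqrt(5))*28) = 126*(-7 + (1708 + 28*sqrt(5))) = 126*(1701 + 28*sqrt(5)) = 214326 + 3528*sqrt(5)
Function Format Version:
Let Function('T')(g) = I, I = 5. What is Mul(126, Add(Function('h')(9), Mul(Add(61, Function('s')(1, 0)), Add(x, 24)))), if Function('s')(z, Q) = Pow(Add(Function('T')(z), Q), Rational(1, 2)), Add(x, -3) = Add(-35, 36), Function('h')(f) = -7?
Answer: Add(214326, Mul(3528, Pow(5, Rational(1, 2)))) ≈ 2.2221e+5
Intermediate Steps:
Function('T')(g) = 5
x = 4 (x = Add(3, Add(-35, 36)) = Add(3, 1) = 4)
Function('s')(z, Q) = Pow(Add(5, Q), Rational(1, 2))
Mul(126, Add(Function('h')(9), Mul(Add(61, Function('s')(1, 0)), Add(x, 24)))) = Mul(126, Add(-7, Mul(Add(61, Pow(Add(5, 0), Rational(1, 2))), Add(4, 24)))) = Mul(126, Add(-7, Mul(Add(61, Pow(5, Rational(1, 2))), 28))) = Mul(126, Add(-7, Add(1708, Mul(28, Pow(5, Rational(1, 2)))))) = Mul(126, Add(1701, Mul(28, Pow(5, Rational(1, 2))))) = Add(214326, Mul(3528, Pow(5, Rational(1, 2))))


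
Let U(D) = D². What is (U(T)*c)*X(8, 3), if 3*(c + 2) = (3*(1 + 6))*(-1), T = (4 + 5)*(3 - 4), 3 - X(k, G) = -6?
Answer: -6561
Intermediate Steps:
X(k, G) = 9 (X(k, G) = 3 - 1*(-6) = 3 + 6 = 9)
T = -9 (T = 9*(-1) = -9)
c = -9 (c = -2 + ((3*(1 + 6))*(-1))/3 = -2 + ((3*7)*(-1))/3 = -2 + (21*(-1))/3 = -2 + (⅓)*(-21) = -2 - 7 = -9)
(U(T)*c)*X(8, 3) = ((-9)²*(-9))*9 = (81*(-9))*9 = -729*9 = -6561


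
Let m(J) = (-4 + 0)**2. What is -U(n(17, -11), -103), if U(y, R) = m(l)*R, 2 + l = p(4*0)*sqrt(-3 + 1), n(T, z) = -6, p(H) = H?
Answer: 1648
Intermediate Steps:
l = -2 (l = -2 + (4*0)*sqrt(-3 + 1) = -2 + 0*sqrt(-2) = -2 + 0*(I*sqrt(2)) = -2 + 0 = -2)
m(J) = 16 (m(J) = (-4)**2 = 16)
U(y, R) = 16*R
-U(n(17, -11), -103) = -16*(-103) = -1*(-1648) = 1648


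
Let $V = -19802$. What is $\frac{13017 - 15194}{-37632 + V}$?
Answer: $\frac{2177}{57434} \approx 0.037904$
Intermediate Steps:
$\frac{13017 - 15194}{-37632 + V} = \frac{13017 - 15194}{-37632 - 19802} = - \frac{2177}{-57434} = \left(-2177\right) \left(- \frac{1}{57434}\right) = \frac{2177}{57434}$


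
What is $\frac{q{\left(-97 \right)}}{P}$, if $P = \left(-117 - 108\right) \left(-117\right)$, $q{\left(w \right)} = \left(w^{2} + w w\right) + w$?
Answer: $\frac{18721}{26325} \approx 0.71115$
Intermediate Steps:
$q{\left(w \right)} = w + 2 w^{2}$ ($q{\left(w \right)} = \left(w^{2} + w^{2}\right) + w = 2 w^{2} + w = w + 2 w^{2}$)
$P = 26325$ ($P = \left(-225\right) \left(-117\right) = 26325$)
$\frac{q{\left(-97 \right)}}{P} = \frac{\left(-97\right) \left(1 + 2 \left(-97\right)\right)}{26325} = - 97 \left(1 - 194\right) \frac{1}{26325} = \left(-97\right) \left(-193\right) \frac{1}{26325} = 18721 \cdot \frac{1}{26325} = \frac{18721}{26325}$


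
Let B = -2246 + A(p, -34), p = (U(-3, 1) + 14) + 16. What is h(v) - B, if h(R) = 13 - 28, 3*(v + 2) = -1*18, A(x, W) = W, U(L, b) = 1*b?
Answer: 2265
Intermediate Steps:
U(L, b) = b
p = 31 (p = (1 + 14) + 16 = 15 + 16 = 31)
v = -8 (v = -2 + (-1*18)/3 = -2 + (1/3)*(-18) = -2 - 6 = -8)
h(R) = -15
B = -2280 (B = -2246 - 34 = -2280)
h(v) - B = -15 - 1*(-2280) = -15 + 2280 = 2265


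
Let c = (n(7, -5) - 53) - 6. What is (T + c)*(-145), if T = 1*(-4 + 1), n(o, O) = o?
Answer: 7975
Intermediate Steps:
c = -52 (c = (7 - 53) - 6 = -46 - 6 = -52)
T = -3 (T = 1*(-3) = -3)
(T + c)*(-145) = (-3 - 52)*(-145) = -55*(-145) = 7975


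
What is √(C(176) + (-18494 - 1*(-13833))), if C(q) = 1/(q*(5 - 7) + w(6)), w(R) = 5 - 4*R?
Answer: 4*I*√40096567/371 ≈ 68.271*I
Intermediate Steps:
C(q) = 1/(-19 - 2*q) (C(q) = 1/(q*(5 - 7) + (5 - 4*6)) = 1/(q*(-2) + (5 - 24)) = 1/(-2*q - 19) = 1/(-19 - 2*q))
√(C(176) + (-18494 - 1*(-13833))) = √(-1/(19 + 2*176) + (-18494 - 1*(-13833))) = √(-1/(19 + 352) + (-18494 + 13833)) = √(-1/371 - 4661) = √(-1729232/371) = 4*I*√40096567/371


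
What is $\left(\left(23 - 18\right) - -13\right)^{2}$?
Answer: $324$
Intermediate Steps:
$\left(\left(23 - 18\right) - -13\right)^{2} = \left(5 + \left(-6 + 19\right)\right)^{2} = \left(5 + 13\right)^{2} = 18^{2} = 324$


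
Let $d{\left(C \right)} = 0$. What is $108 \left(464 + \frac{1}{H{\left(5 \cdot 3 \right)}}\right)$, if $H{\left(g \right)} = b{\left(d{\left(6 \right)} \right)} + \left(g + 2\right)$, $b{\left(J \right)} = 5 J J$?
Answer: $\frac{852012}{17} \approx 50118.0$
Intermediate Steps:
$b{\left(J \right)} = 5 J^{2}$
$H{\left(g \right)} = 2 + g$ ($H{\left(g \right)} = 5 \cdot 0^{2} + \left(g + 2\right) = 5 \cdot 0 + \left(2 + g\right) = 0 + \left(2 + g\right) = 2 + g$)
$108 \left(464 + \frac{1}{H{\left(5 \cdot 3 \right)}}\right) = 108 \left(464 + \frac{1}{2 + 5 \cdot 3}\right) = 108 \left(464 + \frac{1}{2 + 15}\right) = 108 \left(464 + \frac{1}{17}\right) = 108 \cdot \frac{7889}{17} = \frac{852012}{17}$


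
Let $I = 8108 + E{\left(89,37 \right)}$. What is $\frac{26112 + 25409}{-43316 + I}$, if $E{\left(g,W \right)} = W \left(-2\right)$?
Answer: $- \frac{51521}{35282} \approx -1.4603$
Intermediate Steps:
$E{\left(g,W \right)} = - 2 W$
$I = 8034$ ($I = 8108 - 74 = 8034$)
$\frac{26112 + 25409}{-43316 + I} = \frac{26112 + 25409}{-43316 + 8034} = \frac{51521}{-35282} = 51521 \left(- \frac{1}{35282}\right) = - \frac{51521}{35282}$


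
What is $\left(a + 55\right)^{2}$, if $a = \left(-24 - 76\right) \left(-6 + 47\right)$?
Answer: $16362025$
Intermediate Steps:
$a = -4100$ ($a = \left(-100\right) 41 = -4100$)
$\left(a + 55\right)^{2} = \left(-4100 + 55\right)^{2} = \left(-4045\right)^{2} = 16362025$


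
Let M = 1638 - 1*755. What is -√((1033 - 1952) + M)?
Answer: -6*I ≈ -6.0*I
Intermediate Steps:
M = 883 (M = 1638 - 755 = 883)
-√((1033 - 1952) + M) = -√((1033 - 1952) + 883) = -√(-919 + 883) = -√(-36) = -6*I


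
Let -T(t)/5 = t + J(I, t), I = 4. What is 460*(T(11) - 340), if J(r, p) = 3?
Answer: -188600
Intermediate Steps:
T(t) = -15 - 5*t (T(t) = -5*(t + 3) = -5*(3 + t) = -15 - 5*t)
460*(T(11) - 340) = 460*((-15 - 5*11) - 340) = 460*((-15 - 55) - 340) = 460*(-70 - 340) = 460*(-410) = -188600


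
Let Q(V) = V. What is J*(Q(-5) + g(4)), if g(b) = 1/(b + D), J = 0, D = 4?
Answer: 0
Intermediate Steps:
g(b) = 1/(4 + b) (g(b) = 1/(b + 4) = 1/(4 + b))
J*(Q(-5) + g(4)) = 0*(-5 + 1/(4 + 4)) = 0*(-5 + 1/8) = 0*(-5 + ⅛) = 0*(-39/8) = 0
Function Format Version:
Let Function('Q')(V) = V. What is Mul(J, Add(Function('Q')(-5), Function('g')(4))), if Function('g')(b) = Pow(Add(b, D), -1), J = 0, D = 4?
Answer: 0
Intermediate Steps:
Function('g')(b) = Pow(Add(4, b), -1) (Function('g')(b) = Pow(Add(b, 4), -1) = Pow(Add(4, b), -1))
Mul(J, Add(Function('Q')(-5), Function('g')(4))) = Mul(0, Add(-5, Pow(Add(4, 4), -1))) = Mul(0, Add(-5, Pow(8, -1))) = Mul(0, Add(-5, Rational(1, 8))) = Mul(0, Rational(-39, 8)) = 0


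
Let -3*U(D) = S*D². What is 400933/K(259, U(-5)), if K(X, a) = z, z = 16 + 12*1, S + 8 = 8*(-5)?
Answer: 400933/28 ≈ 14319.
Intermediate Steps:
S = -48 (S = -8 + 8*(-5) = -8 - 40 = -48)
z = 28 (z = 16 + 12 = 28)
U(D) = 16*D² (U(D) = -(-16)*D² = 16*D²)
K(X, a) = 28
400933/K(259, U(-5)) = 400933/28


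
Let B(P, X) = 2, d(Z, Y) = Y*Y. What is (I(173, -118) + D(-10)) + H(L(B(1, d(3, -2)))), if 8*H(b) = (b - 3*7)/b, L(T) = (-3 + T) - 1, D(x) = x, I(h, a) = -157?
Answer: -2649/16 ≈ -165.56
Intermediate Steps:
d(Z, Y) = Y**2
L(T) = -4 + T
H(b) = (-21 + b)/(8*b) (H(b) = ((b - 3*7)/b)/8 = ((b - 21)/b)/8 = ((-21 + b)/b)/8 = (-21 + b)/(8*b))
(I(173, -118) + D(-10)) + H(L(B(1, d(3, -2)))) = (-157 - 10) + (-21 + (-4 + 2))/(8*(-4 + 2)) = -167 + (1/8)*(-21 - 2)/(-2) = -167 + (1/8)*(-1/2)*(-23) = -167 + 23/16 = -2649/16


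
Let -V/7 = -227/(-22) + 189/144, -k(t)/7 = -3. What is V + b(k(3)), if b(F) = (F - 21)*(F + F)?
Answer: -14329/176 ≈ -81.415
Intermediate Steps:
k(t) = 21 (k(t) = -7*(-3) = 21)
b(F) = 2*F*(-21 + F) (b(F) = (-21 + F)*(2*F) = 2*F*(-21 + F))
V = -14329/176 (V = -7*(-227/(-22) + 189/144) = -7*(-227*(-1/22) + 189*(1/144)) = -7*(227/22 + 21/16) = -7*2047/176 = -14329/176 ≈ -81.415)
V + b(k(3)) = -14329/176 + 2*21*(-21 + 21) = -14329/176 + 2*21*0 = -14329/176 + 0 = -14329/176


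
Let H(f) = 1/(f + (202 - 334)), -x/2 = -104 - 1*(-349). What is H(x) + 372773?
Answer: 231864805/622 ≈ 3.7277e+5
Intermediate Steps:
x = -490 (x = -2*(-104 - 1*(-349)) = -2*(-104 + 349) = -2*245 = -490)
H(f) = 1/(-132 + f) (H(f) = 1/(f - 132) = 1/(-132 + f))
H(x) + 372773 = 1/(-132 - 490) + 372773 = 1/(-622) + 372773 = -1/622 + 372773 = 231864805/622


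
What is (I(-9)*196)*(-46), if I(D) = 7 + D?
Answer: 18032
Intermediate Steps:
(I(-9)*196)*(-46) = ((7 - 9)*196)*(-46) = -2*196*(-46) = -392*(-46) = 18032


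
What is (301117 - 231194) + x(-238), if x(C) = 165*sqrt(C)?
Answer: 69923 + 165*I*sqrt(238) ≈ 69923.0 + 2545.5*I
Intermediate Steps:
(301117 - 231194) + x(-238) = (301117 - 231194) + 165*sqrt(-238) = 69923 + 165*(I*sqrt(238)) = 69923 + 165*I*sqrt(238)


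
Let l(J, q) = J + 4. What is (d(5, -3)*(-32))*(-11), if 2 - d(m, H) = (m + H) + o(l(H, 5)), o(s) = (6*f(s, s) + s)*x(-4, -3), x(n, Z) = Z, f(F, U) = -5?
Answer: -30624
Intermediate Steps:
l(J, q) = 4 + J
o(s) = 90 - 3*s (o(s) = (6*(-5) + s)*(-3) = (-30 + s)*(-3) = 90 - 3*s)
d(m, H) = -76 - m + 2*H (d(m, H) = 2 - ((m + H) + (90 - 3*(4 + H))) = 2 - ((H + m) + (90 + (-12 - 3*H))) = 2 - ((H + m) + (78 - 3*H)) = 2 - (78 + m - 2*H) = 2 + (-78 - m + 2*H) = -76 - m + 2*H)
(d(5, -3)*(-32))*(-11) = ((-76 - 1*5 + 2*(-3))*(-32))*(-11) = ((-76 - 5 - 6)*(-32))*(-11) = -87*(-32)*(-11) = 2784*(-11) = -30624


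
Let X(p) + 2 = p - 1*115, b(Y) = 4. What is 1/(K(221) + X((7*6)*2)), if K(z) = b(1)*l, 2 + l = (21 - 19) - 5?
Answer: -1/53 ≈ -0.018868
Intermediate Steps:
l = -5 (l = -2 + ((21 - 19) - 5) = -2 + (2 - 5) = -2 - 3 = -5)
K(z) = -20 (K(z) = 4*(-5) = -20)
X(p) = -117 + p (X(p) = -2 + (p - 1*115) = -2 + (p - 115) = -2 + (-115 + p) = -117 + p)
1/(K(221) + X((7*6)*2)) = 1/(-20 + (-117 + (7*6)*2)) = 1/(-20 + (-117 + 42*2)) = 1/(-20 + (-117 + 84)) = 1/(-20 - 33) = 1/(-53) = -1/53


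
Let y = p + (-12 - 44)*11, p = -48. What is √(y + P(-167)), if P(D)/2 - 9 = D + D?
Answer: 3*I*√146 ≈ 36.249*I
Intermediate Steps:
y = -664 (y = -48 + (-12 - 44)*11 = -48 - 56*11 = -48 - 616 = -664)
P(D) = 18 + 4*D (P(D) = 18 + 2*(D + D) = 18 + 2*(2*D) = 18 + 4*D)
√(y + P(-167)) = √(-664 + (18 + 4*(-167))) = √(-664 + (18 - 668)) = √(-664 - 650) = √(-1314) = 3*I*√146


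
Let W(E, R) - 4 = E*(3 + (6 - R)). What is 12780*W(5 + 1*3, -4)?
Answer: 1380240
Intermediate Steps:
W(E, R) = 4 + E*(9 - R) (W(E, R) = 4 + E*(3 + (6 - R)) = 4 + E*(9 - R))
12780*W(5 + 1*3, -4) = 12780*(4 + 9*(5 + 1*3) - 1*(5 + 1*3)*(-4)) = 12780*(4 + 9*(5 + 3) - 1*(5 + 3)*(-4)) = 12780*(4 + 9*8 - 1*8*(-4)) = 12780*(4 + 72 + 32) = 12780*108 = 1380240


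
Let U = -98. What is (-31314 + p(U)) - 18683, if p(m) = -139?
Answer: -50136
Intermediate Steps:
(-31314 + p(U)) - 18683 = (-31314 - 139) - 18683 = -31453 - 18683 = -50136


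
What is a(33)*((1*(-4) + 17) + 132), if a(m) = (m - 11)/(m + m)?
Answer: 145/3 ≈ 48.333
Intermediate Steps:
a(m) = (-11 + m)/(2*m) (a(m) = (-11 + m)/((2*m)) = (-11 + m)*(1/(2*m)) = (-11 + m)/(2*m))
a(33)*((1*(-4) + 17) + 132) = ((½)*(-11 + 33)/33)*((1*(-4) + 17) + 132) = ((½)*(1/33)*22)*((-4 + 17) + 132) = (13 + 132)/3 = (⅓)*145 = 145/3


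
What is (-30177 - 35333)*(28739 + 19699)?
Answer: -3173173380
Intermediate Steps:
(-30177 - 35333)*(28739 + 19699) = -65510*48438 = -3173173380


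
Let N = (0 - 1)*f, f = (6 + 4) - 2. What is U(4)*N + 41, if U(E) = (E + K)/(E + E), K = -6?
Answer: 43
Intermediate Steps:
f = 8 (f = 10 - 2 = 8)
U(E) = (-6 + E)/(2*E) (U(E) = (E - 6)/(E + E) = (-6 + E)/((2*E)) = (-6 + E)*(1/(2*E)) = (-6 + E)/(2*E))
N = -8 (N = (0 - 1)*8 = -1*8 = -8)
U(4)*N + 41 = ((½)*(-6 + 4)/4)*(-8) + 41 = ((½)*(¼)*(-2))*(-8) + 41 = -¼*(-8) + 41 = 2 + 41 = 43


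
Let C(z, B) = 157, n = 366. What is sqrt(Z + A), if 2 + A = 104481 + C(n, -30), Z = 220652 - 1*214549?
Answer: sqrt(110739) ≈ 332.77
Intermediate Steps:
Z = 6103 (Z = 220652 - 214549 = 6103)
A = 104636 (A = -2 + (104481 + 157) = -2 + 104638 = 104636)
sqrt(Z + A) = sqrt(6103 + 104636) = sqrt(110739)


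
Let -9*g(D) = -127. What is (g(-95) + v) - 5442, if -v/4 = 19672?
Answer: -757043/9 ≈ -84116.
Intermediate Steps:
v = -78688 (v = -4*19672 = -78688)
g(D) = 127/9 (g(D) = -1/9*(-127) = 127/9)
(g(-95) + v) - 5442 = (127/9 - 78688) - 5442 = -708065/9 - 5442 = -757043/9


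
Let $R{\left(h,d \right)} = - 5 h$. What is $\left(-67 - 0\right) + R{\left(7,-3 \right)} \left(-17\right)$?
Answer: $528$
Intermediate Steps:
$\left(-67 - 0\right) + R{\left(7,-3 \right)} \left(-17\right) = \left(-67 - 0\right) + \left(-5\right) 7 \left(-17\right) = \left(-67 + 0\right) - -595 = -67 + 595 = 528$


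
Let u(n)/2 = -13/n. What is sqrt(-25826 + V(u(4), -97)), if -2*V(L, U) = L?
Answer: I*sqrt(103291)/2 ≈ 160.69*I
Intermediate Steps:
u(n) = -26/n (u(n) = 2*(-13/n) = -26/n)
V(L, U) = -L/2
sqrt(-25826 + V(u(4), -97)) = sqrt(-25826 - (-13)/4) = sqrt(-25826 - 1/2*(-13/2)) = sqrt(-25826 + 13/4) = sqrt(-103291/4) = I*sqrt(103291)/2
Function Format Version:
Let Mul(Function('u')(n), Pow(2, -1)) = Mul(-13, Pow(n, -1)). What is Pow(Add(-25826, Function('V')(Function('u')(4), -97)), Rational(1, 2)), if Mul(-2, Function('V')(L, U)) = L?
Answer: Mul(Rational(1, 2), I, Pow(103291, Rational(1, 2))) ≈ Mul(160.69, I)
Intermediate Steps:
Function('u')(n) = Mul(-26, Pow(n, -1)) (Function('u')(n) = Mul(2, Mul(-13, Pow(n, -1))) = Mul(-26, Pow(n, -1)))
Function('V')(L, U) = Mul(Rational(-1, 2), L)
Pow(Add(-25826, Function('V')(Function('u')(4), -97)), Rational(1, 2)) = Pow(Add(-25826, Mul(Rational(-1, 2), Mul(-26, Pow(4, -1)))), Rational(1, 2)) = Pow(Add(-25826, Mul(Rational(-1, 2), Mul(-26, Rational(1, 4)))), Rational(1, 2)) = Pow(Add(-25826, Mul(Rational(-1, 2), Rational(-13, 2))), Rational(1, 2)) = Pow(Add(-25826, Rational(13, 4)), Rational(1, 2)) = Pow(Rational(-103291, 4), Rational(1, 2)) = Mul(Rational(1, 2), I, Pow(103291, Rational(1, 2)))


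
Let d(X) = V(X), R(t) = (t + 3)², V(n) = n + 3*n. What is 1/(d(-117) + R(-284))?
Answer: 1/78493 ≈ 1.2740e-5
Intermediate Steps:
V(n) = 4*n
R(t) = (3 + t)²
d(X) = 4*X
1/(d(-117) + R(-284)) = 1/(4*(-117) + (3 - 284)²) = 1/(-468 + (-281)²) = 1/(-468 + 78961) = 1/78493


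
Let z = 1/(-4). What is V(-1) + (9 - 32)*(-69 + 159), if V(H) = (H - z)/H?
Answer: -8277/4 ≈ -2069.3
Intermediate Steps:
z = -¼ ≈ -0.25000
V(H) = (¼ + H)/H (V(H) = (H - 1*(-¼))/H = (H + ¼)/H = (¼ + H)/H)
V(-1) + (9 - 32)*(-69 + 159) = (¼ - 1)/(-1) + (9 - 32)*(-69 + 159) = -1*(-¾) - 23*90 = ¾ - 2070 = -8277/4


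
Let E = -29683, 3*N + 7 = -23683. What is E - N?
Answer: -65359/3 ≈ -21786.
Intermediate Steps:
N = -23690/3 (N = -7/3 + (1/3)*(-23683) = -7/3 - 23683/3 = -23690/3 ≈ -7896.7)
E - N = -29683 - 1*(-23690/3) = -29683 + 23690/3 = -65359/3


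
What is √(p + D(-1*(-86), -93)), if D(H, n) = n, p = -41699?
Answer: 8*I*√653 ≈ 204.43*I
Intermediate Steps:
√(p + D(-1*(-86), -93)) = √(-41699 - 93) = √(-41792) = 8*I*√653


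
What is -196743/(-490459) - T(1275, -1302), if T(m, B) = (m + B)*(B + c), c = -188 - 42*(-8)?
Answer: -15281524779/490459 ≈ -31158.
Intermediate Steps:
c = 148 (c = -188 + 336 = 148)
T(m, B) = (148 + B)*(B + m) (T(m, B) = (m + B)*(B + 148) = (B + m)*(148 + B) = (148 + B)*(B + m))
-196743/(-490459) - T(1275, -1302) = -196743/(-490459) - ((-1302)² + 148*(-1302) + 148*1275 - 1302*1275) = -196743*(-1/490459) - (1695204 - 192696 + 188700 - 1660050) = 196743/490459 - 1*31158 = 196743/490459 - 31158 = -15281524779/490459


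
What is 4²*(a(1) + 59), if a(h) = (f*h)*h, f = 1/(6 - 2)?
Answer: 948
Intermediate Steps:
f = ¼ (f = 1/4 = ¼ ≈ 0.25000)
a(h) = h²/4 (a(h) = (h/4)*h = h²/4)
4²*(a(1) + 59) = 4²*((¼)*1² + 59) = 16*((¼)*1 + 59) = 16*(¼ + 59) = 16*(237/4) = 948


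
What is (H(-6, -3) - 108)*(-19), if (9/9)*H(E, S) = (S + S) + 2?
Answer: 2128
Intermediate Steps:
H(E, S) = 2 + 2*S (H(E, S) = (S + S) + 2 = 2*S + 2 = 2 + 2*S)
(H(-6, -3) - 108)*(-19) = ((2 + 2*(-3)) - 108)*(-19) = ((2 - 6) - 108)*(-19) = (-4 - 108)*(-19) = -112*(-19) = 2128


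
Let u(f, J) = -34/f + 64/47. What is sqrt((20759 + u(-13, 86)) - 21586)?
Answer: I*sqrt(307251737)/611 ≈ 28.688*I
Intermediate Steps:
u(f, J) = 64/47 - 34/f (u(f, J) = -34/f + 64*(1/47) = -34/f + 64/47 = 64/47 - 34/f)
sqrt((20759 + u(-13, 86)) - 21586) = sqrt((20759 + (64/47 - 34/(-13))) - 21586) = sqrt((20759 + (64/47 - 34*(-1/13))) - 21586) = sqrt((20759 + (64/47 + 34/13)) - 21586) = sqrt((20759 + 2430/611) - 21586) = sqrt(12686179/611 - 21586) = sqrt(-502867/611) = I*sqrt(307251737)/611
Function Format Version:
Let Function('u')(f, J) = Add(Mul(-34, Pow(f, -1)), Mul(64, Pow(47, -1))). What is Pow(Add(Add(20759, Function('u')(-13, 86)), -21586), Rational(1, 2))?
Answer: Mul(Rational(1, 611), I, Pow(307251737, Rational(1, 2))) ≈ Mul(28.688, I)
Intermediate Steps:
Function('u')(f, J) = Add(Rational(64, 47), Mul(-34, Pow(f, -1))) (Function('u')(f, J) = Add(Mul(-34, Pow(f, -1)), Mul(64, Rational(1, 47))) = Add(Mul(-34, Pow(f, -1)), Rational(64, 47)) = Add(Rational(64, 47), Mul(-34, Pow(f, -1))))
Pow(Add(Add(20759, Function('u')(-13, 86)), -21586), Rational(1, 2)) = Pow(Add(Add(20759, Add(Rational(64, 47), Mul(-34, Pow(-13, -1)))), -21586), Rational(1, 2)) = Pow(Add(Add(20759, Add(Rational(64, 47), Mul(-34, Rational(-1, 13)))), -21586), Rational(1, 2)) = Pow(Add(Add(20759, Add(Rational(64, 47), Rational(34, 13))), -21586), Rational(1, 2)) = Pow(Add(Add(20759, Rational(2430, 611)), -21586), Rational(1, 2)) = Pow(Add(Rational(12686179, 611), -21586), Rational(1, 2)) = Pow(Rational(-502867, 611), Rational(1, 2)) = Mul(Rational(1, 611), I, Pow(307251737, Rational(1, 2)))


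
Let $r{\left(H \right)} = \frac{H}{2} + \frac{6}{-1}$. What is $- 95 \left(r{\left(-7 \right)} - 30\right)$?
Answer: $\frac{7505}{2} \approx 3752.5$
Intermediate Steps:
$r{\left(H \right)} = -6 + \frac{H}{2}$ ($r{\left(H \right)} = H \frac{1}{2} + 6 \left(-1\right) = \frac{H}{2} - 6 = -6 + \frac{H}{2}$)
$- 95 \left(r{\left(-7 \right)} - 30\right) = - 95 \left(\left(-6 + \frac{1}{2} \left(-7\right)\right) - 30\right) = - 95 \left(\left(-6 - \frac{7}{2}\right) - 30\right) = - 95 \left(- \frac{19}{2} - 30\right) = \left(-95\right) \left(- \frac{79}{2}\right) = \frac{7505}{2}$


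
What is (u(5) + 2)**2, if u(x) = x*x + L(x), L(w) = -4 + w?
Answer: 784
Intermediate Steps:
u(x) = -4 + x + x**2 (u(x) = x*x + (-4 + x) = x**2 + (-4 + x) = -4 + x + x**2)
(u(5) + 2)**2 = ((-4 + 5 + 5**2) + 2)**2 = ((-4 + 5 + 25) + 2)**2 = (26 + 2)**2 = 28**2 = 784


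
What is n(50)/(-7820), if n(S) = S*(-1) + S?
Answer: 0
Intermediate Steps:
n(S) = 0 (n(S) = -S + S = 0)
n(50)/(-7820) = 0/(-7820) = 0*(-1/7820) = 0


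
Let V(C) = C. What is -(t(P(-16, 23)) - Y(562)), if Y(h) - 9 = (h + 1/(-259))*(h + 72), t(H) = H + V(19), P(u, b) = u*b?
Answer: 92375860/259 ≈ 3.5666e+5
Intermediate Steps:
P(u, b) = b*u
t(H) = 19 + H (t(H) = H + 19 = 19 + H)
Y(h) = 9 + (72 + h)*(-1/259 + h) (Y(h) = 9 + (h + 1/(-259))*(h + 72) = 9 + (h - 1/259)*(72 + h) = 9 + (-1/259 + h)*(72 + h) = 9 + (72 + h)*(-1/259 + h))
-(t(P(-16, 23)) - Y(562)) = -((19 + 23*(-16)) - (2259/259 + 562**2 + (18647/259)*562)) = -((19 - 368) - (2259/259 + 315844 + 10479614/259)) = -(-349 - 1*92285469/259) = -(-349 - 92285469/259) = -1*(-92375860/259) = 92375860/259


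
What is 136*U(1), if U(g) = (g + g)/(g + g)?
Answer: 136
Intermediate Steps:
U(g) = 1 (U(g) = (2*g)/((2*g)) = (2*g)*(1/(2*g)) = 1)
136*U(1) = 136*1 = 136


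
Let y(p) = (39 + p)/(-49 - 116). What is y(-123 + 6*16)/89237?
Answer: -4/4908035 ≈ -8.1499e-7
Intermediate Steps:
y(p) = -13/55 - p/165 (y(p) = (39 + p)/(-165) = (39 + p)*(-1/165) = -13/55 - p/165)
y(-123 + 6*16)/89237 = (-13/55 - (-123 + 6*16)/165)/89237 = (-13/55 - (-123 + 96)/165)*(1/89237) = (-13/55 - 1/165*(-27))*(1/89237) = (-13/55 + 9/55)*(1/89237) = -4/55*1/89237 = -4/4908035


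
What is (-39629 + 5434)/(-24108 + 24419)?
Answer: -34195/311 ≈ -109.95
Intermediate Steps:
(-39629 + 5434)/(-24108 + 24419) = -34195/311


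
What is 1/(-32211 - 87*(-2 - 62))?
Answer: -1/26643 ≈ -3.7533e-5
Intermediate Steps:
1/(-32211 - 87*(-2 - 62)) = 1/(-32211 - 87*(-64)) = 1/(-32211 + 5568) = 1/(-26643) = -1/26643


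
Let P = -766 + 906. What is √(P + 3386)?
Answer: √3526 ≈ 59.380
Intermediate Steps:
P = 140
√(P + 3386) = √(140 + 3386) = √3526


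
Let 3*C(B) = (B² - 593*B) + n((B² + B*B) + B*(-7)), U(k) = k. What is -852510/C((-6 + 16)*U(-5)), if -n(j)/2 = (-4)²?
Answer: -426255/5353 ≈ -79.629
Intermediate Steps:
n(j) = -32 (n(j) = -2*(-4)² = -2*16 = -32)
C(B) = -32/3 - 593*B/3 + B²/3 (C(B) = ((B² - 593*B) - 32)/3 = (-32 + B² - 593*B)/3 = -32/3 - 593*B/3 + B²/3)
-852510/C((-6 + 16)*U(-5)) = -852510/(-32/3 - 593*(-6 + 16)*(-5)/3 + ((-6 + 16)*(-5))²/3) = -852510/(-32/3 - 5930*(-5)/3 + (10*(-5))²/3) = -852510/(-32/3 - 593/3*(-50) + (⅓)*(-50)²) = -852510/(-32/3 + 29650/3 + (⅓)*2500) = -852510/(-32/3 + 29650/3 + 2500/3) = -852510/10706 = -852510*1/10706 = -426255/5353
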